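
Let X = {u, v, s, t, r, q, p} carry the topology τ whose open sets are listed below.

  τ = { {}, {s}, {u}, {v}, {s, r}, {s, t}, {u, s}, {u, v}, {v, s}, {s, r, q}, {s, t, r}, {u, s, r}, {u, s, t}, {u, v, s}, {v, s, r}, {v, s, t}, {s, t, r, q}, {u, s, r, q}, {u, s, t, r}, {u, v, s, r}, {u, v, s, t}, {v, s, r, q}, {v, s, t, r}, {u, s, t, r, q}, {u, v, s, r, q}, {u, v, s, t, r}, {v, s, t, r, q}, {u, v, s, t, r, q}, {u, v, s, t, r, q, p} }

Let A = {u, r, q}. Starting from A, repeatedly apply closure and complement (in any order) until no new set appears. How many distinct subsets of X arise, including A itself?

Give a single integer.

8

X∖A={v, s, t, p}, int(X∖A)={v, s, t}, hence cl(A)={u, r, q, p}
Orbit (k=closure, c=complement):
  1. A     = {u, r, q}
  2. kA    = {u, r, q, p}
  3. cA    = {v, s, t, p}
  4. ckA   = {v, s, t}
  5. kcA   = {v, s, t, r, q, p}
  6. ckcA  = {u}
  7. kckcA = {u, p}
  8. ckckcA = {v, s, t, r, q}
(closed under both — stop)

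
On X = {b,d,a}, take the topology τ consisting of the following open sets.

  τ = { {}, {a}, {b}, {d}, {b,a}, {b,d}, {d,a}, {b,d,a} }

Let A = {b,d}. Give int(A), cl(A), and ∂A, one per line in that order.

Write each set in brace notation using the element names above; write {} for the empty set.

int(A) = {b,d}
cl(A)  = {b,d}
∂A     = {}

open subsets of A: {}, {b}, {d}, {b,d}; so int(A) = {b,d}
closure: X∖int(X∖A) = X∖{a} = {b,d}
∂A = {b,d} minus {b,d} = {}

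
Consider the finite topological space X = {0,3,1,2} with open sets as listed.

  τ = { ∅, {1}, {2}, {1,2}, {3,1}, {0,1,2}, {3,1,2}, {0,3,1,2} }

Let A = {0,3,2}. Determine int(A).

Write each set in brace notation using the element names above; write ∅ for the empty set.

U open, U⊆A: ∅, {2}. int(A) = ⋃ = {2}

{2}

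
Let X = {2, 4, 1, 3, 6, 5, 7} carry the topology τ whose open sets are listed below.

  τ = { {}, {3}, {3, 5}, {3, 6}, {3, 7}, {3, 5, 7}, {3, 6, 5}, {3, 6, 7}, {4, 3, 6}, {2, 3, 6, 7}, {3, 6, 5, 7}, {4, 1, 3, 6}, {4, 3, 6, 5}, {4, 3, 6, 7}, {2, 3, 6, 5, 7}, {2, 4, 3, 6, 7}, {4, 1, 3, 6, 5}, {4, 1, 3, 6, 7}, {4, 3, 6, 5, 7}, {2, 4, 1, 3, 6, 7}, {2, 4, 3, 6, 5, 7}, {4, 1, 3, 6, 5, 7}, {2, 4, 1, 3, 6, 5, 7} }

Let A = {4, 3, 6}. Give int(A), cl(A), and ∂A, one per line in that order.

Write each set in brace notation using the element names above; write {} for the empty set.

U open, U⊆A: {}, {3}, {3, 6}, {4, 3, 6}. int(A) = ⋃ = {4, 3, 6}
X∖A={2, 1, 5, 7}, int(X∖A)={}, hence cl(A)={2, 4, 1, 3, 6, 5, 7}
∂A: remove int from cl → {2, 1, 5, 7}

int(A) = {4, 3, 6}
cl(A)  = {2, 4, 1, 3, 6, 5, 7}
∂A     = {2, 1, 5, 7}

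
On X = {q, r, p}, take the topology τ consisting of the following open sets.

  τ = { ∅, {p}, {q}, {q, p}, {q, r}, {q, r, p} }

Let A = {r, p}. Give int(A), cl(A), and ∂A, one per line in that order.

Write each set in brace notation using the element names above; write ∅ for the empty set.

interior: largest open inside A is {p} (from ∅, {p})
cl via duality: int({q}) = {q}, so X∖{q} = {r, p}
cl∖int = {r}

int(A) = {p}
cl(A)  = {r, p}
∂A     = {r}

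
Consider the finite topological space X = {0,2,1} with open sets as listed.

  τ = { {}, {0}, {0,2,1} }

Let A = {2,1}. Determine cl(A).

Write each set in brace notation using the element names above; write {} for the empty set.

cl via duality: int({0}) = {0}, so X∖{0} = {2,1}

{2,1}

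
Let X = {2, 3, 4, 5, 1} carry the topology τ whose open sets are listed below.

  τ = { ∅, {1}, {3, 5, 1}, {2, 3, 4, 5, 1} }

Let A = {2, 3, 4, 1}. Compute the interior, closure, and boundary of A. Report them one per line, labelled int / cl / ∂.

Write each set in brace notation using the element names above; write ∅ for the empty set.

U open, U⊆A: ∅, {1}. int(A) = ⋃ = {1}
X∖A={5}, int(X∖A)=∅, hence cl(A)={2, 3, 4, 5, 1}
∂A: remove int from cl → {2, 3, 4, 5}

int(A) = {1}
cl(A)  = {2, 3, 4, 5, 1}
∂A     = {2, 3, 4, 5}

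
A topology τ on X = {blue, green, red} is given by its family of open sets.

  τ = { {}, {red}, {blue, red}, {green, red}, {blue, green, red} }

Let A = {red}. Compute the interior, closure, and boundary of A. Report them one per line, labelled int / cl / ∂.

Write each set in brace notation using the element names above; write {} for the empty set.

interior: largest open inside A is {red} (from {}, {red})
cl via duality: int({blue, green}) = {}, so X∖{} = {blue, green, red}
cl∖int = {blue, green}

int(A) = {red}
cl(A)  = {blue, green, red}
∂A     = {blue, green}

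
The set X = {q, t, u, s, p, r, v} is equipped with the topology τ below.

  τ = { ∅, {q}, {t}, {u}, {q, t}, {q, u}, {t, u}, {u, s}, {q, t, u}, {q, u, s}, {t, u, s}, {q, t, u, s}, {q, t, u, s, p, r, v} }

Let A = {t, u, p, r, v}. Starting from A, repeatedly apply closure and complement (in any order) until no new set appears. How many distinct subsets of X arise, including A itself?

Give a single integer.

X∖A={q, s}, int(X∖A)={q}, hence cl(A)={t, u, s, p, r, v}
Orbit (k=closure, c=complement):
  1. A     = {t, u, p, r, v}
  2. kA    = {t, u, s, p, r, v}
  3. cA    = {q, s}
  4. ckA   = {q}
  5. kcA   = {q, s, p, r, v}
  6. kckA  = {q, p, r, v}
  7. ckcA  = {t, u}
  8. ckckA = {t, u, s}
(closed under both — stop)

8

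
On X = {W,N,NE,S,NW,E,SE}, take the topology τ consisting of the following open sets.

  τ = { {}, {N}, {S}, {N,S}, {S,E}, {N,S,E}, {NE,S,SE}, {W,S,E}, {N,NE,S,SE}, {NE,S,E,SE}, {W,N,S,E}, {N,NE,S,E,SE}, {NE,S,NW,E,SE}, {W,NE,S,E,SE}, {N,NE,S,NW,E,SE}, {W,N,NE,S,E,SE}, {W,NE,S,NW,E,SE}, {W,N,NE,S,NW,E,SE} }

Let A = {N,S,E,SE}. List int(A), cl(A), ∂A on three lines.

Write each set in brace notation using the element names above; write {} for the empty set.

interior: largest open inside A is {N,S,E} (from {}, {N}, {S}, {S,E}, {N,S}, {N,S,E})
cl via duality: int({W,NE,NW}) = {}, so X∖{} = {W,N,NE,S,NW,E,SE}
cl∖int = {W,NE,NW,SE}

int(A) = {N,S,E}
cl(A)  = {W,N,NE,S,NW,E,SE}
∂A     = {W,NE,NW,SE}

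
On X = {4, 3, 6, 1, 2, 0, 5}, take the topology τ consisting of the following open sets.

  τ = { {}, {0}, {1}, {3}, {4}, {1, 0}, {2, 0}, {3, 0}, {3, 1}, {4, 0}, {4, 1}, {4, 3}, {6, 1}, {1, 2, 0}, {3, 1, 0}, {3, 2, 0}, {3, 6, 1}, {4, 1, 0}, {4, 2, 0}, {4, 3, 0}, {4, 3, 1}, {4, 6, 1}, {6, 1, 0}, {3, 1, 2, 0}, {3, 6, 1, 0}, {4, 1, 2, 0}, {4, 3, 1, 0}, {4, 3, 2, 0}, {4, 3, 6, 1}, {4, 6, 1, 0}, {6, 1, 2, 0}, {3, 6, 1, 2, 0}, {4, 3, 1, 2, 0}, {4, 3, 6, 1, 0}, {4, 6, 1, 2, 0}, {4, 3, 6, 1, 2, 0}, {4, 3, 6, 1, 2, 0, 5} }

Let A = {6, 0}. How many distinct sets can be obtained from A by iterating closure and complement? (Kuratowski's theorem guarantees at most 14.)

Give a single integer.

10

closure: X∖int(X∖A) = X∖{4, 3, 1} = {6, 2, 0, 5}
Let k=closure and c=complement:
  1. A     = {6, 0}
  2. kA    = {6, 2, 0, 5}
  3. cA    = {4, 3, 1, 2, 5}
  4. ckA   = {4, 3, 1}
  5. kcA   = {4, 3, 6, 1, 2, 5}
  6. kckA  = {4, 3, 6, 1, 5}
  7. ckcA  = {0}
  8. ckckA = {2, 0}
  9. kckcA = {2, 0, 5}
  10. ckckcA = {4, 3, 6, 1}
— saturated at 10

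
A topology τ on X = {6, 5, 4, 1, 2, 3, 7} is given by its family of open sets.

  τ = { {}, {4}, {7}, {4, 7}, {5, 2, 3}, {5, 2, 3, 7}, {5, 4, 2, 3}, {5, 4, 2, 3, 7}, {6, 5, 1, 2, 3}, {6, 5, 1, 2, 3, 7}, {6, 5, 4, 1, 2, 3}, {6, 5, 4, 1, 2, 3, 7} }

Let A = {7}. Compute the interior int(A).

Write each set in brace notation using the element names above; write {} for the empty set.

{7}

opens ⊆ A: {}, {7}; union → int = {7}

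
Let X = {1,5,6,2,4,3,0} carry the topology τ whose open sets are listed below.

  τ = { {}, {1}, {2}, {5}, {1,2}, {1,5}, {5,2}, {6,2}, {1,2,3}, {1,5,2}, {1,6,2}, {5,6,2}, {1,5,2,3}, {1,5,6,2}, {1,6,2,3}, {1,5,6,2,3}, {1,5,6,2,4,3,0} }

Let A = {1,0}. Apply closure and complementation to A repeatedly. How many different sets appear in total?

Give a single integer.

6

X∖A={5,6,2,4,3}, int(X∖A)={5,6,2}, hence cl(A)={1,4,3,0}
Orbit (k=closure, c=complement):
  1. A     = {1,0}
  2. kA    = {1,4,3,0}
  3. cA    = {5,6,2,4,3}
  4. ckA   = {5,6,2}
  5. kcA   = {5,6,2,4,3,0}
  6. ckcA  = {1}
(closed under both — stop)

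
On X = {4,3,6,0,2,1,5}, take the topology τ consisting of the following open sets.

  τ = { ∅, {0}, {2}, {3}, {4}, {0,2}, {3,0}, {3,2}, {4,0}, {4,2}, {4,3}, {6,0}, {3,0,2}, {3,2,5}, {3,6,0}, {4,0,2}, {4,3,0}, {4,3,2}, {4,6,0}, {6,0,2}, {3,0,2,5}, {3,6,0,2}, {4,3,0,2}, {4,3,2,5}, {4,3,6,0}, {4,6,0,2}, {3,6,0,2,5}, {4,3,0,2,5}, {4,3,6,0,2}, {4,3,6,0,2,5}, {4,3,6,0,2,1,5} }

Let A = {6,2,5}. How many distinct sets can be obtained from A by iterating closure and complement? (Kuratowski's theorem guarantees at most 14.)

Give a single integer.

cl via duality: int({4,3,0,1}) = {4,3,0}, so X∖{4,3,0} = {6,2,1,5}
Write k for closure, c for complement:
  1. A     = {6,2,5}
  2. kA    = {6,2,1,5}
  3. cA    = {4,3,0,1}
  4. ckA   = {4,3,0}
  5. kcA   = {4,3,6,0,1,5}
  6. ckcA  = {2}
  7. kckcA = {2,1,5}
  8. ckckcA = {4,3,6,0}
applying k or c yields no new set

8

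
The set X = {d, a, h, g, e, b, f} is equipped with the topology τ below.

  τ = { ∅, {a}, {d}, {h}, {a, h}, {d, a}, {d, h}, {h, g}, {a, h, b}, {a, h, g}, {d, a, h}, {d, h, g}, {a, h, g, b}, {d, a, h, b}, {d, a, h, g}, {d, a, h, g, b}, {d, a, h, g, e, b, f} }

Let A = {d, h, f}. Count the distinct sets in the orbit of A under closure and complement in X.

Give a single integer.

8

closure: X∖int(X∖A) = X∖{a} = {d, h, g, e, b, f}
Let k=closure and c=complement:
  1. A     = {d, h, f}
  2. kA    = {d, h, g, e, b, f}
  3. cA    = {a, g, e, b}
  4. ckA   = {a}
  5. kcA   = {a, g, e, b, f}
  6. kckA  = {a, e, b, f}
  7. ckcA  = {d, h}
  8. ckckA = {d, h, g}
— saturated at 8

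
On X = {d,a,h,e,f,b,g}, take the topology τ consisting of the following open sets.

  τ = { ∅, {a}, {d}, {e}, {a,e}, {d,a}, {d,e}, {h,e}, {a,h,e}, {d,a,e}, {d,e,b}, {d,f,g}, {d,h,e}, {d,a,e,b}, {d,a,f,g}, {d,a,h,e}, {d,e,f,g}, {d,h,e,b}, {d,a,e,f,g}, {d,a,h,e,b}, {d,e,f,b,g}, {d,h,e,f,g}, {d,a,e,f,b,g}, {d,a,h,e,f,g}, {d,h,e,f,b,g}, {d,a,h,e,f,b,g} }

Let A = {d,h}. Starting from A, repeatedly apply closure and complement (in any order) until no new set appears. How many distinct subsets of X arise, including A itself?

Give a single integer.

10

closure: X∖int(X∖A) = X∖{a,e} = {d,h,f,b,g}
Let k=closure and c=complement:
  1. A     = {d,h}
  2. kA    = {d,h,f,b,g}
  3. cA    = {a,e,f,b,g}
  4. ckA   = {a,e}
  5. kcA   = {a,h,e,f,b,g}
  6. kckA  = {a,h,e,b}
  7. ckcA  = {d}
  8. ckckA = {d,f,g}
  9. kckcA = {d,f,b,g}
  10. ckckcA = {a,h,e}
— saturated at 10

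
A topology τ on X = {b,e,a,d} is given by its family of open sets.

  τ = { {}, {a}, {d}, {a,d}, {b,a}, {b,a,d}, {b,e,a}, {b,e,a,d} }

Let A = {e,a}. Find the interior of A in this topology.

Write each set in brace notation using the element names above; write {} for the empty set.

{a}

U open, U⊆A: {}, {a}. int(A) = ⋃ = {a}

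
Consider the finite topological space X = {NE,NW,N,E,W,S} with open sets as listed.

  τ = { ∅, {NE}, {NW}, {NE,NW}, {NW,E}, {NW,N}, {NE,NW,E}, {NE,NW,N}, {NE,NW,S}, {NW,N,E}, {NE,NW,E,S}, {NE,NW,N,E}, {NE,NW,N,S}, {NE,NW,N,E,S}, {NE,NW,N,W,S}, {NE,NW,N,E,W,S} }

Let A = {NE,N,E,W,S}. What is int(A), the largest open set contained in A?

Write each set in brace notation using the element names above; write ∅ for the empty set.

{NE}

U open, U⊆A: ∅, {NE}. int(A) = ⋃ = {NE}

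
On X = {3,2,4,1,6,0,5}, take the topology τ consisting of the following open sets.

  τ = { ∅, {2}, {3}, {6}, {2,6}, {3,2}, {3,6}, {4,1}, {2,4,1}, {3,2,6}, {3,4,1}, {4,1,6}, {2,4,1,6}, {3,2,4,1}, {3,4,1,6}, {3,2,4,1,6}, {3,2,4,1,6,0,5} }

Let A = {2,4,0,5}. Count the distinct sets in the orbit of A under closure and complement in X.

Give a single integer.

10

cl via duality: int({3,1,6}) = {3,6}, so X∖{3,6} = {2,4,1,0,5}
Write k for closure, c for complement:
  1. A     = {2,4,0,5}
  2. kA    = {2,4,1,0,5}
  3. cA    = {3,1,6}
  4. ckA   = {3,6}
  5. kcA   = {3,4,1,6,0,5}
  6. kckA  = {3,6,0,5}
  7. ckcA  = {2}
  8. ckckA = {2,4,1}
  9. kckcA = {2,0,5}
  10. ckckcA = {3,4,1,6}
applying k or c yields no new set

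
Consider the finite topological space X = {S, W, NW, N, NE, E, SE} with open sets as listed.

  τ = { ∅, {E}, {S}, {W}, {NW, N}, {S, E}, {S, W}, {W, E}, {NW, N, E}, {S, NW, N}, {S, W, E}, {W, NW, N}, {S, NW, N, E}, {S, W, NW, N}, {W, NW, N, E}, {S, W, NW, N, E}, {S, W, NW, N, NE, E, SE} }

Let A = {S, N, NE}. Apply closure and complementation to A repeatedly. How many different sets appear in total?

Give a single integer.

X∖A={W, NW, E, SE}, int(X∖A)={W, E}, hence cl(A)={S, NW, N, NE, SE}
Orbit (k=closure, c=complement):
  1. A     = {S, N, NE}
  2. kA    = {S, NW, N, NE, SE}
  3. cA    = {W, NW, E, SE}
  4. ckA   = {W, E}
  5. kcA   = {W, NW, N, NE, E, SE}
  6. kckA  = {W, NE, E, SE}
  7. ckcA  = {S}
  8. ckckA = {S, NW, N}
  9. kckcA = {S, NE, SE}
  10. ckckcA = {W, NW, N, E}
(closed under both — stop)

10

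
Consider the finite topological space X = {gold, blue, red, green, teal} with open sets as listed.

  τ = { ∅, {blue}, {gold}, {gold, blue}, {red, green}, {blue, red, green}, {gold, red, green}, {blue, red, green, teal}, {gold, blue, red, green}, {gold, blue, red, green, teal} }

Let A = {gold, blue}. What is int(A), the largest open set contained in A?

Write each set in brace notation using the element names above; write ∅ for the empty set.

opens ⊆ A: ∅, {gold}, {blue}, {gold, blue}; union → int = {gold, blue}

{gold, blue}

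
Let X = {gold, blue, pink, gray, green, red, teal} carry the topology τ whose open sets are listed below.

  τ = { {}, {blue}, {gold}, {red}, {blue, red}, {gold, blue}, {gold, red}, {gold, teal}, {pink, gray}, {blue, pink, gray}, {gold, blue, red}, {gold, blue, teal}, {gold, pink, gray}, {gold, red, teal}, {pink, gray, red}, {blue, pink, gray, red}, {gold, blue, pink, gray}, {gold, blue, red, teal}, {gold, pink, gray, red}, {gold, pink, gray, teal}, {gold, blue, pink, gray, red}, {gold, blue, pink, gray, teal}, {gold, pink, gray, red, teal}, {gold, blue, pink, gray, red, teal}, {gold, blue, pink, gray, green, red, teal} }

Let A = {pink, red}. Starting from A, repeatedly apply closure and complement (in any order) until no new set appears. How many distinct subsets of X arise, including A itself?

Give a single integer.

cl via duality: int({gold, blue, gray, green, teal}) = {gold, blue, teal}, so X∖{gold, blue, teal} = {pink, gray, green, red}
Write k for closure, c for complement:
  1. A     = {pink, red}
  2. kA    = {pink, gray, green, red}
  3. cA    = {gold, blue, gray, green, teal}
  4. ckA   = {gold, blue, teal}
  5. kcA   = {gold, blue, pink, gray, green, teal}
  6. kckA  = {gold, blue, green, teal}
  7. ckcA  = {red}
  8. ckckA = {pink, gray, red}
  9. kckcA = {green, red}
  10. ckckcA = {gold, blue, pink, gray, teal}
applying k or c yields no new set

10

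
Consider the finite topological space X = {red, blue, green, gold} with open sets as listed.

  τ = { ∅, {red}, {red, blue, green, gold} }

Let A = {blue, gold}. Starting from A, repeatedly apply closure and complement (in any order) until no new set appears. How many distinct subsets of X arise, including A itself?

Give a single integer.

6

X∖A={red, green}, int(X∖A)={red}, hence cl(A)={blue, green, gold}
Orbit (k=closure, c=complement):
  1. A     = {blue, gold}
  2. kA    = {blue, green, gold}
  3. cA    = {red, green}
  4. ckA   = {red}
  5. kcA   = {red, blue, green, gold}
  6. ckcA  = ∅
(closed under both — stop)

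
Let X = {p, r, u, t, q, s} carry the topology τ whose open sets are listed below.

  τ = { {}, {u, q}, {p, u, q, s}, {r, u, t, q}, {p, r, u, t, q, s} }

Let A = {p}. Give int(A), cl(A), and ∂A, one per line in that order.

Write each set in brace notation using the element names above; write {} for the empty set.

opens ⊆ A: {}; union → int = {}
complement {r, u, t, q, s}; its interior {r, u, t, q}; cl(A) = X∖{r, u, t, q} = {p, s}
boundary = {p, s} ∖ {} = {p, s}

int(A) = {}
cl(A)  = {p, s}
∂A     = {p, s}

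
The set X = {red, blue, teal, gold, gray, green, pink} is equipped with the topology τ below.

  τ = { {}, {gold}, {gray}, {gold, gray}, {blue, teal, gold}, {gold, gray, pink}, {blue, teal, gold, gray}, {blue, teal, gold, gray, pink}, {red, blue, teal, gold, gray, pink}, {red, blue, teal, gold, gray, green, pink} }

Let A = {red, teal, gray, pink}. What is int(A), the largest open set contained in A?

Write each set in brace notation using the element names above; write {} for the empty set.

open subsets of A: {}, {gray}; so int(A) = {gray}

{gray}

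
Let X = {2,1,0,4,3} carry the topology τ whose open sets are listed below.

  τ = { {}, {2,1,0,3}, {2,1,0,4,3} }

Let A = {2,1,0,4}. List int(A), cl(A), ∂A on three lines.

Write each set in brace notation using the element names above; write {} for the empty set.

int(A) = {}
cl(A)  = {2,1,0,4,3}
∂A     = {2,1,0,4,3}

U open, U⊆A: {}. int(A) = ⋃ = {}
X∖A={3}, int(X∖A)={}, hence cl(A)={2,1,0,4,3}
∂A: remove int from cl → {2,1,0,4,3}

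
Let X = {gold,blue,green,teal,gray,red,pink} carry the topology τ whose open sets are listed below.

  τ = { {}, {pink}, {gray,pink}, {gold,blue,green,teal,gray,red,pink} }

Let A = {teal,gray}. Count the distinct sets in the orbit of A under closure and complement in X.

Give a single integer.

6

cl via duality: int({gold,blue,green,red,pink}) = {pink}, so X∖{pink} = {gold,blue,green,teal,gray,red}
Write k for closure, c for complement:
  1. A     = {teal,gray}
  2. kA    = {gold,blue,green,teal,gray,red}
  3. cA    = {gold,blue,green,red,pink}
  4. ckA   = {pink}
  5. kcA   = {gold,blue,green,teal,gray,red,pink}
  6. ckcA  = {}
applying k or c yields no new set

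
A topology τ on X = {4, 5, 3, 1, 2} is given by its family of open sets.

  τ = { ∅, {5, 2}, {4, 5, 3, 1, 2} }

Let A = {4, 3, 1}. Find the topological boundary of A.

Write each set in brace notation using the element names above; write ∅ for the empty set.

opens ⊆ A: ∅; union → int = ∅
complement {5, 2}; its interior {5, 2}; cl(A) = X∖{5, 2} = {4, 3, 1}
boundary = {4, 3, 1} ∖ ∅ = {4, 3, 1}

{4, 3, 1}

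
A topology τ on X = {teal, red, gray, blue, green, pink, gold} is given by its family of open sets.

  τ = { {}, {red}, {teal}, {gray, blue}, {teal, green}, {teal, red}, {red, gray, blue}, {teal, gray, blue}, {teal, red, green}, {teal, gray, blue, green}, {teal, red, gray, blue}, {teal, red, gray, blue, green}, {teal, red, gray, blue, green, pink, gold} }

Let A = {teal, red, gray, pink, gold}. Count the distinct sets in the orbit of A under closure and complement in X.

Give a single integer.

closure: X∖int(X∖A) = X∖{} = {teal, red, gray, blue, green, pink, gold}
Let k=closure and c=complement:
  1. A     = {teal, red, gray, pink, gold}
  2. kA    = {teal, red, gray, blue, green, pink, gold}
  3. cA    = {blue, green}
  4. ckA   = {}
  5. kcA   = {gray, blue, green, pink, gold}
  6. ckcA  = {teal, red}
  7. kckcA = {teal, red, green, pink, gold}
  8. ckckcA = {gray, blue}
  9. kckckcA = {gray, blue, pink, gold}
  10. ckckckcA = {teal, red, green}
— saturated at 10

10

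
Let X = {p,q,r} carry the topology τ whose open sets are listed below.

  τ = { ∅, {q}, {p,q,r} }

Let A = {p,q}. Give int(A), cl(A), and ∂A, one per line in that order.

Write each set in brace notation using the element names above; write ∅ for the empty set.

U open, U⊆A: ∅, {q}. int(A) = ⋃ = {q}
X∖A={r}, int(X∖A)=∅, hence cl(A)={p,q,r}
∂A: remove int from cl → {p,r}

int(A) = {q}
cl(A)  = {p,q,r}
∂A     = {p,r}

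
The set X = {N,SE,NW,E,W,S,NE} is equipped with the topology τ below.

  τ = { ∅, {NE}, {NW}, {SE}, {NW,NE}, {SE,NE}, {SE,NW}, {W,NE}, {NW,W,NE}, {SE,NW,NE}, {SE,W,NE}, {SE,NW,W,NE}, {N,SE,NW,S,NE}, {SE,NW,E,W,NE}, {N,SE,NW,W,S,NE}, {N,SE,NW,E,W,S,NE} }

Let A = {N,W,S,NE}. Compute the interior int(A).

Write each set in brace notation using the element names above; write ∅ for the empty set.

interior: largest open inside A is {W,NE} (from ∅, {NE}, {W,NE})

{W,NE}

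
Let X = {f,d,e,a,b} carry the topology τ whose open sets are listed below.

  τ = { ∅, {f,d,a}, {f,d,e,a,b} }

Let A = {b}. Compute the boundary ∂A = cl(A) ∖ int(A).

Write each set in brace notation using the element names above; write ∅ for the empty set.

{e,b}

interior: largest open inside A is ∅ (from ∅)
cl via duality: int({f,d,e,a}) = {f,d,a}, so X∖{f,d,a} = {e,b}
cl∖int = {e,b}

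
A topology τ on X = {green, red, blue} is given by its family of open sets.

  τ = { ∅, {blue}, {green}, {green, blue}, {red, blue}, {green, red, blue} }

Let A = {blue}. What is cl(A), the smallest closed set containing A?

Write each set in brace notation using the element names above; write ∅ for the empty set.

{red, blue}

X∖A={green, red}, int(X∖A)={green}, hence cl(A)={red, blue}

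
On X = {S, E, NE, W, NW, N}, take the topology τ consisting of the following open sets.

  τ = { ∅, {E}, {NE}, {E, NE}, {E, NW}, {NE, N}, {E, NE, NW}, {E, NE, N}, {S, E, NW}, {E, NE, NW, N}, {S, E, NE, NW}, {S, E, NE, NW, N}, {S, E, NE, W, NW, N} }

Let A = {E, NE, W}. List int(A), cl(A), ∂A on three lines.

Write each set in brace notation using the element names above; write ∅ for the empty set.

int(A) = {E, NE}
cl(A)  = {S, E, NE, W, NW, N}
∂A     = {S, W, NW, N}

opens ⊆ A: ∅, {E}, {NE}, {E, NE}; union → int = {E, NE}
complement {S, NW, N}; its interior ∅; cl(A) = X∖∅ = {S, E, NE, W, NW, N}
boundary = {S, E, NE, W, NW, N} ∖ {E, NE} = {S, W, NW, N}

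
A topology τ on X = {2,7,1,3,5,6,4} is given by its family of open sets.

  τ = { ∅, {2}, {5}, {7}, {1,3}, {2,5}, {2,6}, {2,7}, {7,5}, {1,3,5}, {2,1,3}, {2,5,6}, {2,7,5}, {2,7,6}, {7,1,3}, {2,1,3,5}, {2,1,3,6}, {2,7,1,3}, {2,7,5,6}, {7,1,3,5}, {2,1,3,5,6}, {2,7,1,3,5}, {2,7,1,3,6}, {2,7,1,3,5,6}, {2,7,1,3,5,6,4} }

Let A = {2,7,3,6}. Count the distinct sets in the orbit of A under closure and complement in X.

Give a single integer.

10

closure: X∖int(X∖A) = X∖{5} = {2,7,1,3,6,4}
Let k=closure and c=complement:
  1. A     = {2,7,3,6}
  2. kA    = {2,7,1,3,6,4}
  3. cA    = {1,5,4}
  4. ckA   = {5}
  5. kcA   = {1,3,5,4}
  6. kckA  = {5,4}
  7. ckcA  = {2,7,6}
  8. ckckA = {2,7,1,3,6}
  9. kckcA = {2,7,6,4}
  10. ckckcA = {1,3,5}
— saturated at 10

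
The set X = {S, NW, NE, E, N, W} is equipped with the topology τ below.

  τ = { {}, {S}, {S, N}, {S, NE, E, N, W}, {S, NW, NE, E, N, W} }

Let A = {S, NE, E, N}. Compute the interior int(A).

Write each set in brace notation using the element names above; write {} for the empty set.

{S, N}

open subsets of A: {}, {S}, {S, N}; so int(A) = {S, N}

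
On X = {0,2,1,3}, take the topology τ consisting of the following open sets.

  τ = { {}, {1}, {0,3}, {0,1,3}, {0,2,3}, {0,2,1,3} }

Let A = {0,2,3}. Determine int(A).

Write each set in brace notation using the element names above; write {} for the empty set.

{0,2,3}

U open, U⊆A: {}, {0,3}, {0,2,3}. int(A) = ⋃ = {0,2,3}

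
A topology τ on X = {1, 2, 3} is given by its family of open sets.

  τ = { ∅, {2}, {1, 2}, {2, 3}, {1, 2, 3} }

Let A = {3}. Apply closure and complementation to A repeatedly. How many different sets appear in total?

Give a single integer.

4

complement {1, 2}; its interior {1, 2}; cl(A) = X∖{1, 2} = {3}
With k = closure, c = complement:
  1. A     = {3}
  2. cA    = {1, 2}
  3. kcA   = {1, 2, 3}
  4. ckcA  = ∅
k, c of each give nothing new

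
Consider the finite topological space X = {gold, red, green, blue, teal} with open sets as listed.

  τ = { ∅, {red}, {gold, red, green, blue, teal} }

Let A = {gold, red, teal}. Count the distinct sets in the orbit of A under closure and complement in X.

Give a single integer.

6

cl via duality: int({green, blue}) = ∅, so X∖∅ = {gold, red, green, blue, teal}
Write k for closure, c for complement:
  1. A     = {gold, red, teal}
  2. kA    = {gold, red, green, blue, teal}
  3. cA    = {green, blue}
  4. ckA   = ∅
  5. kcA   = {gold, green, blue, teal}
  6. ckcA  = {red}
applying k or c yields no new set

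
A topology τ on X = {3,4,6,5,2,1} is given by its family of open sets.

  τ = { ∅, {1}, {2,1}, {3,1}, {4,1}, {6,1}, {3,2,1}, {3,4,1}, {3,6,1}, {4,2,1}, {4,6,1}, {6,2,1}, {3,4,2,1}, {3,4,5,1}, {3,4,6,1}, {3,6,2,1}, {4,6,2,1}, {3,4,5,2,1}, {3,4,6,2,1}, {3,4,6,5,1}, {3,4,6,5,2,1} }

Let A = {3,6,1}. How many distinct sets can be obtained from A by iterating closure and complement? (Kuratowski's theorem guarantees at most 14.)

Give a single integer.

4

closure: X∖int(X∖A) = X∖∅ = {3,4,6,5,2,1}
Let k=closure and c=complement:
  1. A     = {3,6,1}
  2. kA    = {3,4,6,5,2,1}
  3. cA    = {4,5,2}
  4. ckA   = ∅
— saturated at 4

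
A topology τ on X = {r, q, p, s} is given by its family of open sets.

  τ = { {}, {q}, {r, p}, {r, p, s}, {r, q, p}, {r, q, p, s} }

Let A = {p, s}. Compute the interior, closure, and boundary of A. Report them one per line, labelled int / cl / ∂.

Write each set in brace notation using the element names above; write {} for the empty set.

int(A) = {}
cl(A)  = {r, p, s}
∂A     = {r, p, s}

open subsets of A: {}; so int(A) = {}
closure: X∖int(X∖A) = X∖{q} = {r, p, s}
∂A = {r, p, s} minus {} = {r, p, s}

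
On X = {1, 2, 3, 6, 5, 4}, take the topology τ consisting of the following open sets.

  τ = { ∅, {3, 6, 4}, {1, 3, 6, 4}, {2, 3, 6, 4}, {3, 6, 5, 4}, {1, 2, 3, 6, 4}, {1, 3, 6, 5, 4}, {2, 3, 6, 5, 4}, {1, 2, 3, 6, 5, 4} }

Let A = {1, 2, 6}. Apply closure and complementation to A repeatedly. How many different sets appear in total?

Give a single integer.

complement {3, 5, 4}; its interior ∅; cl(A) = X∖∅ = {1, 2, 3, 6, 5, 4}
With k = closure, c = complement:
  1. A     = {1, 2, 6}
  2. kA    = {1, 2, 3, 6, 5, 4}
  3. cA    = {3, 5, 4}
  4. ckA   = ∅
k, c of each give nothing new

4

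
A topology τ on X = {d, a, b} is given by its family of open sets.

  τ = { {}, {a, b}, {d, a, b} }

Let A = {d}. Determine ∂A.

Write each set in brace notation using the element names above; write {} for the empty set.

{d}

interior: largest open inside A is {} (from {})
cl via duality: int({a, b}) = {a, b}, so X∖{a, b} = {d}
cl∖int = {d}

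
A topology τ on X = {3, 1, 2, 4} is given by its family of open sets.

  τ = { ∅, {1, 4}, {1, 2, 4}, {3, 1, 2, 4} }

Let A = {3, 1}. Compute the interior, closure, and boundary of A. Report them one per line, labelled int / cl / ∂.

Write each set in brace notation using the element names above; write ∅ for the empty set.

interior: largest open inside A is ∅ (from ∅)
cl via duality: int({2, 4}) = ∅, so X∖∅ = {3, 1, 2, 4}
cl∖int = {3, 1, 2, 4}

int(A) = ∅
cl(A)  = {3, 1, 2, 4}
∂A     = {3, 1, 2, 4}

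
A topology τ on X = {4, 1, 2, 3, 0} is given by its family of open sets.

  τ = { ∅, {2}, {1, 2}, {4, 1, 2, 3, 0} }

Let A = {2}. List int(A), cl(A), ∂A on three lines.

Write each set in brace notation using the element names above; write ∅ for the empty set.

U open, U⊆A: ∅, {2}. int(A) = ⋃ = {2}
X∖A={4, 1, 3, 0}, int(X∖A)=∅, hence cl(A)={4, 1, 2, 3, 0}
∂A: remove int from cl → {4, 1, 3, 0}

int(A) = {2}
cl(A)  = {4, 1, 2, 3, 0}
∂A     = {4, 1, 3, 0}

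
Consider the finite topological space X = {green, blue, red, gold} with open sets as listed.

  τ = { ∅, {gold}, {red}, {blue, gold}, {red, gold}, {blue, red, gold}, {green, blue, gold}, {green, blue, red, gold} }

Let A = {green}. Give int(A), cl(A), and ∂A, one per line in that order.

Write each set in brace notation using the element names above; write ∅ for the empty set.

U open, U⊆A: ∅. int(A) = ⋃ = ∅
X∖A={blue, red, gold}, int(X∖A)={blue, red, gold}, hence cl(A)={green}
∂A: remove int from cl → {green}

int(A) = ∅
cl(A)  = {green}
∂A     = {green}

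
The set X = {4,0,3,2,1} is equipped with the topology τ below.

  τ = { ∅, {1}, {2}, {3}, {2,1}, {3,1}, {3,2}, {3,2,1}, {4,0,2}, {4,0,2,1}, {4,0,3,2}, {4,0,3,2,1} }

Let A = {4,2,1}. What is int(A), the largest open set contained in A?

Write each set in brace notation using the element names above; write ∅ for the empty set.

open subsets of A: ∅, {2}, {1}, {2,1}; so int(A) = {2,1}

{2,1}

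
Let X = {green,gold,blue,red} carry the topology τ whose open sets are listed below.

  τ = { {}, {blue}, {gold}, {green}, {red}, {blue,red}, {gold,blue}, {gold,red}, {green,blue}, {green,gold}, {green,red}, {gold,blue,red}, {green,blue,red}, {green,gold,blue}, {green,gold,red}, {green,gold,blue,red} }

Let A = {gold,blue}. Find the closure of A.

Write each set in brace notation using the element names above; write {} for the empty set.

complement {green,red}; its interior {green,red}; cl(A) = X∖{green,red} = {gold,blue}

{gold,blue}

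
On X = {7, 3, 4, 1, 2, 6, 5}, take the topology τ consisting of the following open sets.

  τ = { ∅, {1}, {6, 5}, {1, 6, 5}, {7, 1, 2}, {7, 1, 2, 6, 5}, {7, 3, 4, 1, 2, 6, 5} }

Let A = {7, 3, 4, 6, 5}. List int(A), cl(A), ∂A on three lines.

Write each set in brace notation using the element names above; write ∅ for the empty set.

opens ⊆ A: ∅, {6, 5}; union → int = {6, 5}
complement {1, 2}; its interior {1}; cl(A) = X∖{1} = {7, 3, 4, 2, 6, 5}
boundary = {7, 3, 4, 2, 6, 5} ∖ {6, 5} = {7, 3, 4, 2}

int(A) = {6, 5}
cl(A)  = {7, 3, 4, 2, 6, 5}
∂A     = {7, 3, 4, 2}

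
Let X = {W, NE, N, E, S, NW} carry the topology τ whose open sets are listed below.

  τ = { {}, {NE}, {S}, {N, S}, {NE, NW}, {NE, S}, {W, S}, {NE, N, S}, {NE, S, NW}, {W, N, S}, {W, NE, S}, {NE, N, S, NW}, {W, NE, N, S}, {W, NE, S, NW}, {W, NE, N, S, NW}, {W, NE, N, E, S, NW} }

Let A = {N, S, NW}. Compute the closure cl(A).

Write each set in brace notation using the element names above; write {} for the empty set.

{W, N, E, S, NW}

X∖A={W, NE, E}, int(X∖A)={NE}, hence cl(A)={W, N, E, S, NW}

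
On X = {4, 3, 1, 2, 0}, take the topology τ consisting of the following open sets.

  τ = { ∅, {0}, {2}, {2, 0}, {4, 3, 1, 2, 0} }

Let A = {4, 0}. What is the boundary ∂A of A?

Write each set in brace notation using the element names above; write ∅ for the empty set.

{4, 3, 1}

U open, U⊆A: ∅, {0}. int(A) = ⋃ = {0}
X∖A={3, 1, 2}, int(X∖A)={2}, hence cl(A)={4, 3, 1, 0}
∂A: remove int from cl → {4, 3, 1}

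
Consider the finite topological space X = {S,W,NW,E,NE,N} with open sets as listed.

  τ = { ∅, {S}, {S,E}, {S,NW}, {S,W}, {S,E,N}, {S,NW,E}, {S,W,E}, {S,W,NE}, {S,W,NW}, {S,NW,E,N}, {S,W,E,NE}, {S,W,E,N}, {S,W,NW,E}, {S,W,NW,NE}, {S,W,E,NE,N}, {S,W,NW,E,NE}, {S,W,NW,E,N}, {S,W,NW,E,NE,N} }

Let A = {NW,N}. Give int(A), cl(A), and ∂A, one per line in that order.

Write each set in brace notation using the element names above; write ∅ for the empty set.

open subsets of A: ∅; so int(A) = ∅
closure: X∖int(X∖A) = X∖{S,W,E,NE} = {NW,N}
∂A = {NW,N} minus ∅ = {NW,N}

int(A) = ∅
cl(A)  = {NW,N}
∂A     = {NW,N}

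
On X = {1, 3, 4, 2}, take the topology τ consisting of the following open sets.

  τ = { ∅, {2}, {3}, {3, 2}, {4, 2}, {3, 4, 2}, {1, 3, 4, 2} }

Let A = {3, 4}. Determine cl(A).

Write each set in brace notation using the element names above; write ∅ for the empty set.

{1, 3, 4}

cl via duality: int({1, 2}) = {2}, so X∖{2} = {1, 3, 4}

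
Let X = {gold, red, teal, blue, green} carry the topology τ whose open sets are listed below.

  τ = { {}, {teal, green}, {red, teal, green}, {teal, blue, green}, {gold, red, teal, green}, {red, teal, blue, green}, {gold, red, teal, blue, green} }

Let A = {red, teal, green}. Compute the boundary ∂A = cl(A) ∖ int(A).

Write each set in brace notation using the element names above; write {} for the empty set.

open subsets of A: {}, {teal, green}, {red, teal, green}; so int(A) = {red, teal, green}
closure: X∖int(X∖A) = X∖{} = {gold, red, teal, blue, green}
∂A = {gold, red, teal, blue, green} minus {red, teal, green} = {gold, blue}

{gold, blue}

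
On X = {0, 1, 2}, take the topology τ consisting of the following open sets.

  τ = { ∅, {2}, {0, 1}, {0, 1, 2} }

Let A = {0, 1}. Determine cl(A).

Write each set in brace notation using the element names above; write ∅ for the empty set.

closure: X∖int(X∖A) = X∖{2} = {0, 1}

{0, 1}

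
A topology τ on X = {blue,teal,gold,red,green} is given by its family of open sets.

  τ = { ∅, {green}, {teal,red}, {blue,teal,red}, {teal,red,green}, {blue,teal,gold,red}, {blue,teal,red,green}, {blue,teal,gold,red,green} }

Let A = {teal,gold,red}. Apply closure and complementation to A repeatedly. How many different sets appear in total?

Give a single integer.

6

complement {blue,green}; its interior {green}; cl(A) = X∖{green} = {blue,teal,gold,red}
With k = closure, c = complement:
  1. A     = {teal,gold,red}
  2. kA    = {blue,teal,gold,red}
  3. cA    = {blue,green}
  4. ckA   = {green}
  5. kcA   = {blue,gold,green}
  6. ckcA  = {teal,red}
k, c of each give nothing new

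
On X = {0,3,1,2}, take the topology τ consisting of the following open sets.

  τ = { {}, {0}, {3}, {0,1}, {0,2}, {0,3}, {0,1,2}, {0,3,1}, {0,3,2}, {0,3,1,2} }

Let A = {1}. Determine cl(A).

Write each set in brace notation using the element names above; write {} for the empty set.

complement {0,3,2}; its interior {0,3,2}; cl(A) = X∖{0,3,2} = {1}

{1}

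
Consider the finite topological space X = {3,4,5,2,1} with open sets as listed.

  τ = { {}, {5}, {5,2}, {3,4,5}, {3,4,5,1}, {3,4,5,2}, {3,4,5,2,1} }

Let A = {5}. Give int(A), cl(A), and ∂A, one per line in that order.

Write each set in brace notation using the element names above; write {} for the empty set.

opens ⊆ A: {}, {5}; union → int = {5}
complement {3,4,2,1}; its interior {}; cl(A) = X∖{} = {3,4,5,2,1}
boundary = {3,4,5,2,1} ∖ {5} = {3,4,2,1}

int(A) = {5}
cl(A)  = {3,4,5,2,1}
∂A     = {3,4,2,1}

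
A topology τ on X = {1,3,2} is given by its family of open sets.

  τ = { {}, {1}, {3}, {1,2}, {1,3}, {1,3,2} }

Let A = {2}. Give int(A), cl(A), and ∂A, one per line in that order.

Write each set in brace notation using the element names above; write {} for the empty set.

int(A) = {}
cl(A)  = {2}
∂A     = {2}

open subsets of A: {}; so int(A) = {}
closure: X∖int(X∖A) = X∖{1,3} = {2}
∂A = {2} minus {} = {2}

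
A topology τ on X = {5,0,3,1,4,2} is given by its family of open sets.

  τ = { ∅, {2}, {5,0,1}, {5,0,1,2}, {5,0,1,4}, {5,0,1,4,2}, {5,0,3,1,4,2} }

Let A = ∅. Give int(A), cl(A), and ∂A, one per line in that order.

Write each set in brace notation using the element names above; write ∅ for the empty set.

int(A) = ∅
cl(A)  = ∅
∂A     = ∅

opens ⊆ A: ∅; union → int = ∅
complement {5,0,3,1,4,2}; its interior {5,0,3,1,4,2}; cl(A) = X∖{5,0,3,1,4,2} = ∅
boundary = ∅ ∖ ∅ = ∅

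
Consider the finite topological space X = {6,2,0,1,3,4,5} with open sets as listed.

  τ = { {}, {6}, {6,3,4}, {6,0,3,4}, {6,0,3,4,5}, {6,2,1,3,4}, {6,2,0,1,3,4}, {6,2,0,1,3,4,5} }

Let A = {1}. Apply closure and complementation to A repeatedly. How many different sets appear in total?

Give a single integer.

6

cl via duality: int({6,2,0,3,4,5}) = {6,0,3,4,5}, so X∖{6,0,3,4,5} = {2,1}
Write k for closure, c for complement:
  1. A     = {1}
  2. kA    = {2,1}
  3. cA    = {6,2,0,3,4,5}
  4. ckA   = {6,0,3,4,5}
  5. kcA   = {6,2,0,1,3,4,5}
  6. ckcA  = {}
applying k or c yields no new set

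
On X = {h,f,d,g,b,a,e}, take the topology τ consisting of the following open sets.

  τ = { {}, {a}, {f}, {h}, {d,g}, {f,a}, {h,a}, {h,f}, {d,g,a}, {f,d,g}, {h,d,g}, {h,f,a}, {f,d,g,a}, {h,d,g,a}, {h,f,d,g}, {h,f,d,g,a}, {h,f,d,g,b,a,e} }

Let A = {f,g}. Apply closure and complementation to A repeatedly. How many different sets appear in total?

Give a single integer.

10

complement {h,d,b,a,e}; its interior {h,a}; cl(A) = X∖{h,a} = {f,d,g,b,e}
With k = closure, c = complement:
  1. A     = {f,g}
  2. kA    = {f,d,g,b,e}
  3. cA    = {h,d,b,a,e}
  4. ckA   = {h,a}
  5. kcA   = {h,d,g,b,a,e}
  6. kckA  = {h,b,a,e}
  7. ckcA  = {f}
  8. ckckA = {f,d,g}
  9. kckcA = {f,b,e}
  10. ckckcA = {h,d,g,a}
k, c of each give nothing new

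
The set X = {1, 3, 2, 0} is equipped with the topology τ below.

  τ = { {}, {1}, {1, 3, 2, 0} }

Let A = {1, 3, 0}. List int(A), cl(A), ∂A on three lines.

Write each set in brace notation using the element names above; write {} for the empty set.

int(A) = {1}
cl(A)  = {1, 3, 2, 0}
∂A     = {3, 2, 0}

opens ⊆ A: {}, {1}; union → int = {1}
complement {2}; its interior {}; cl(A) = X∖{} = {1, 3, 2, 0}
boundary = {1, 3, 2, 0} ∖ {1} = {3, 2, 0}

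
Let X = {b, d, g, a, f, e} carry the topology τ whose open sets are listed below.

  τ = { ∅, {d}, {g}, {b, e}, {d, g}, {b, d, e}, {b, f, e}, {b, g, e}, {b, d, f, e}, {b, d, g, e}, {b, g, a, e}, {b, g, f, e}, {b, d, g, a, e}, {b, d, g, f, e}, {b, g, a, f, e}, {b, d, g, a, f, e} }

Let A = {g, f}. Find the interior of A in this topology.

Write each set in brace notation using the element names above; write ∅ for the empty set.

interior: largest open inside A is {g} (from ∅, {g})

{g}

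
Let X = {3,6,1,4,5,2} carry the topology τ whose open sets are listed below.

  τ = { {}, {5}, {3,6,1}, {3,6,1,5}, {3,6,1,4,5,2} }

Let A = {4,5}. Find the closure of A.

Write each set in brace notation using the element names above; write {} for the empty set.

{4,5,2}

closure: X∖int(X∖A) = X∖{3,6,1} = {4,5,2}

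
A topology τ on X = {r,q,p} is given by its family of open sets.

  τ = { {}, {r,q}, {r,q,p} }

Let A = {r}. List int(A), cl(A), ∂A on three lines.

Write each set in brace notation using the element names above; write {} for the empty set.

U open, U⊆A: {}. int(A) = ⋃ = {}
X∖A={q,p}, int(X∖A)={}, hence cl(A)={r,q,p}
∂A: remove int from cl → {r,q,p}

int(A) = {}
cl(A)  = {r,q,p}
∂A     = {r,q,p}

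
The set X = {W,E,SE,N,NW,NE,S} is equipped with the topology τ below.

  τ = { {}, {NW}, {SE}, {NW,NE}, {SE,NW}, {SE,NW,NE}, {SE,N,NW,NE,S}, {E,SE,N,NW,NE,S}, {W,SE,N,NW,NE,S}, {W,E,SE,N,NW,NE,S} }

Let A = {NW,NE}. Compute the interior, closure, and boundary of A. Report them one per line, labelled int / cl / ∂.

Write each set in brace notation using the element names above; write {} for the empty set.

open subsets of A: {}, {NW}, {NW,NE}; so int(A) = {NW,NE}
closure: X∖int(X∖A) = X∖{SE} = {W,E,N,NW,NE,S}
∂A = {W,E,N,NW,NE,S} minus {NW,NE} = {W,E,N,S}

int(A) = {NW,NE}
cl(A)  = {W,E,N,NW,NE,S}
∂A     = {W,E,N,S}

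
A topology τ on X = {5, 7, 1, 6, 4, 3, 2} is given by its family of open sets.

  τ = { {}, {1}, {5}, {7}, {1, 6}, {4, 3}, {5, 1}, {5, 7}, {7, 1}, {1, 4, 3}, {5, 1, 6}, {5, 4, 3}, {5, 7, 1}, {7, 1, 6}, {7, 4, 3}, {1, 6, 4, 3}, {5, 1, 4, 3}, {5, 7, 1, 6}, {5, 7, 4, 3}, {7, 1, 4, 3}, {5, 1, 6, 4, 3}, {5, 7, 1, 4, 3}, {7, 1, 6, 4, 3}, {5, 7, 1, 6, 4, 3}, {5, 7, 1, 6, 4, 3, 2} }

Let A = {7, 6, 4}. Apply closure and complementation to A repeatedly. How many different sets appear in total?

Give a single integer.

cl via duality: int({5, 1, 3, 2}) = {5, 1}, so X∖{5, 1} = {7, 6, 4, 3, 2}
Write k for closure, c for complement:
  1. A     = {7, 6, 4}
  2. kA    = {7, 6, 4, 3, 2}
  3. cA    = {5, 1, 3, 2}
  4. ckA   = {5, 1}
  5. kcA   = {5, 1, 6, 4, 3, 2}
  6. kckA  = {5, 1, 6, 2}
  7. ckcA  = {7}
  8. ckckA = {7, 4, 3}
  9. kckcA = {7, 2}
  10. kckckA = {7, 4, 3, 2}
  11. ckckcA = {5, 1, 6, 4, 3}
  12. ckckckA = {5, 1, 6}
applying k or c yields no new set

12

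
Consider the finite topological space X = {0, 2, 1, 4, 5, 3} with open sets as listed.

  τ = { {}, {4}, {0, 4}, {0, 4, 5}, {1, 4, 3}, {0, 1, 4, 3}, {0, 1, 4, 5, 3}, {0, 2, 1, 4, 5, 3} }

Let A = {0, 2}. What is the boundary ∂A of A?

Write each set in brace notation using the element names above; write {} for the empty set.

{0, 2, 5}

U open, U⊆A: {}. int(A) = ⋃ = {}
X∖A={1, 4, 5, 3}, int(X∖A)={1, 4, 3}, hence cl(A)={0, 2, 5}
∂A: remove int from cl → {0, 2, 5}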